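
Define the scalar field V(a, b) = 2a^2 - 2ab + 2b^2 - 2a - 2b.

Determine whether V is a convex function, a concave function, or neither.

V is quadratic, so its Hessian is the constant matrix H = [[4, -2], [-2, 4]].
det(H) = 12, tr(H) = 8.
det(H) > 0 and tr(H) > 0, so H is positive definite everywhere: convex.

convex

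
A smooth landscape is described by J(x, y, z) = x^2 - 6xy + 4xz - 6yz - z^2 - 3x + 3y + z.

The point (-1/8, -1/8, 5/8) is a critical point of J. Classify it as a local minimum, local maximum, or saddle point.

saddle point

The Hessian is constant: H = [[2, -6, 4], [-6, 0, -6], [4, -6, -2]].
Leading principal minors: Δ₁ = 2, Δ₂ = -36, Δ₃ = 288.
The minors fit neither the all-positive nor the alternating-sign pattern, so H is indefinite: a saddle point.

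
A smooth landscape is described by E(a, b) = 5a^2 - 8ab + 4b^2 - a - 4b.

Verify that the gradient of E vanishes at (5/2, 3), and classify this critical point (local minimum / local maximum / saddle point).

local minimum

∇E = (10a - 8b - 1, -8a + 8b - 4); substituting (5/2, 3) gives ∇E = (0, 0), so (5/2, 3) is indeed a critical point.
The Hessian of E is constant: H = [[10, -8], [-8, 8]].
det(H) = 10·8 − (-8)² = 16.
det(H) > 0 and tr(H) = 18 > 0, so H is positive definite and the point is a local minimum.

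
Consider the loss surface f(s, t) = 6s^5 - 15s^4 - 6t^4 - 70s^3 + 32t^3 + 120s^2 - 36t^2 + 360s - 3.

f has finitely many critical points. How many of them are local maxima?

f separates as a function of s plus a function of t, so ∇f=0 decouples.
∂f/∂s = 30(s - 3)(s - 2)(s + 1)(s + 2) = 0 at s ∈ {-2, -1, 2, 3}; ∂f/∂t = -24t(t - 3)(t - 1) = 0 at t ∈ {0, 1, 3}.
The Hessian is diagonal: diag(f_ss, f_tt). Second derivatives: f_ss(-2)=-600, f_ss(-1)=360, f_ss(2)=-360, f_ss(3)=600; f_tt(0)=-72, f_tt(1)=48, f_tt(3)=-144.
Local maxima occur where both diagonal entries negative: (-2, 0), (-2, 3), (2, 0), (2, 3). Count: 4.

4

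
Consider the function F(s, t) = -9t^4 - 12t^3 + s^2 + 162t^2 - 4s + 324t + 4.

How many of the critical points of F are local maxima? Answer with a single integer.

F separates as a function of s plus a function of t, so ∇F=0 decouples.
∂F/∂s = 2(s - 2) = 0 at s ∈ {2}; ∂F/∂t = -36(t - 3)(t + 1)(t + 3) = 0 at t ∈ {-3, -1, 3}.
The Hessian is diagonal: diag(F_ss, F_tt). Second derivatives: F_ss(2)=2; F_tt(-3)=-432, F_tt(-1)=288, F_tt(3)=-864.
Local maxima occur where both diagonal entries negative: none. Count: 0.

0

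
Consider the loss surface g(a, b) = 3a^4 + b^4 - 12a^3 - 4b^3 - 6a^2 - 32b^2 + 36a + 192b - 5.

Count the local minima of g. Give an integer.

g separates as a function of a plus a function of b, so ∇g=0 decouples.
∂g/∂a = 12(a - 3)(a - 1)(a + 1) = 0 at a ∈ {-1, 1, 3}; ∂g/∂b = 4(b - 4)(b - 3)(b + 4) = 0 at b ∈ {-4, 3, 4}.
The Hessian is diagonal: diag(g_aa, g_bb). Second derivatives: g_aa(-1)=96, g_aa(1)=-48, g_aa(3)=96; g_bb(-4)=224, g_bb(3)=-28, g_bb(4)=32.
Local minima occur where both diagonal entries positive: (-1, -4), (-1, 4), (3, -4), (3, 4). Count: 4.

4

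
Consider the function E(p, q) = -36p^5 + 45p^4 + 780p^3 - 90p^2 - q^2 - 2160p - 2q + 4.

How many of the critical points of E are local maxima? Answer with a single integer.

E separates as a function of p plus a function of q, so ∇E=0 decouples.
∂E/∂p = -180(p - 4)(p - 1)(p + 1)(p + 3) = 0 at p ∈ {-3, -1, 1, 4}; ∂E/∂q = -2(q + 1) = 0 at q ∈ {-1}.
The Hessian is diagonal: diag(E_pp, E_qq). Second derivatives: E_pp(-3)=10080, E_pp(-1)=-3600, E_pp(1)=4320, E_pp(4)=-18900; E_qq(-1)=-2.
Local maxima occur where both diagonal entries negative: (-1, -1), (4, -1). Count: 2.

2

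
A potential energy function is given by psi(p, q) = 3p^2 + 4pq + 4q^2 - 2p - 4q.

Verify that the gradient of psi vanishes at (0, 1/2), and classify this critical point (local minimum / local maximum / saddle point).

local minimum

∇psi = (6p + 4q - 2, 4p + 8q - 4); substituting (0, 1/2) gives ∇psi = (0, 0), so (0, 1/2) is indeed a critical point.
The Hessian of psi is constant: H = [[6, 4], [4, 8]].
det(H) = 6·8 − 4² = 32.
det(H) > 0 and tr(H) = 14 > 0, so H is positive definite and the point is a local minimum.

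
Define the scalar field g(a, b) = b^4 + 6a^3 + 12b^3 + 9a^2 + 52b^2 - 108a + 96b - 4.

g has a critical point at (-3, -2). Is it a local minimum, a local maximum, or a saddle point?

The mixed partial ∂²g/∂a∂b is 0, so the Hessian at any point is diag(g_aa, g_bb) = diag(18(2a + 1), 4(3b^2 + 18b + 26)).
At (-3, -2): H = diag(-90, 8).
The eigenvalues have opposite signs, so H is indefinite: a saddle point.

saddle point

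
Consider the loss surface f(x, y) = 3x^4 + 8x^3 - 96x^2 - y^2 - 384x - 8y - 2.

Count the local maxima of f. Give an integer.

f separates as a function of x plus a function of y, so ∇f=0 decouples.
∂f/∂x = 12(x - 4)(x + 2)(x + 4) = 0 at x ∈ {-4, -2, 4}; ∂f/∂y = -2(y + 4) = 0 at y ∈ {-4}.
The Hessian is diagonal: diag(f_xx, f_yy). Second derivatives: f_xx(-4)=192, f_xx(-2)=-144, f_xx(4)=576; f_yy(-4)=-2.
Local maxima occur where both diagonal entries negative: (-2, -4). Count: 1.

1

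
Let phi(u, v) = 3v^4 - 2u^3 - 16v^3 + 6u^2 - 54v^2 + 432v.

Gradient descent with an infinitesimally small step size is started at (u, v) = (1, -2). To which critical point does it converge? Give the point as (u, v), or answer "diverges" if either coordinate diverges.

(0, -3)

phi is separable, so gradient descent decouples: u follows -∂phi/∂u, v follows -∂phi/∂v.
∂phi/∂u = -6u(u - 2); at u=1 this is 6, so u decreases.
∂phi/∂v = 12(v - 4)(v - 3)(v + 3); at v=-2 this is 360, so v decreases.
u converges to its nearest critical value 0 (a local min of the u-part); v converges to -3. The iterate converges to (0, -3).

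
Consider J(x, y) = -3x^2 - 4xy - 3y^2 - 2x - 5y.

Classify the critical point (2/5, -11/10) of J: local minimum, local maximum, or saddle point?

local maximum

The Hessian of J is constant: H = [[-6, -4], [-4, -6]].
det(H) = (-6)·(-6) − (-4)² = 20.
det(H) > 0 and tr(H) = -12 < 0, so H is negative definite and the point is a local maximum.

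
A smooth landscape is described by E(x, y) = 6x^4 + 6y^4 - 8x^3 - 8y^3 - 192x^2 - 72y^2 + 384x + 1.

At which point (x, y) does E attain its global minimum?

(-4, 3)

E(x,y) separates as P(x) + Q(y) + 1, so its minimum is min P + min Q + 1.
P'(x) = 24(x - 4)(x - 1)(x + 4) vanishes at x ∈ {-4, 1, 4}; Q'(y) = 24y(y - 3)(y + 2) vanishes at y ∈ {-2, 0, 3}.
Local minima of P (where P''>0): P(-4)=-2560, P(4)=-512. Local minima of Q: Q(-2)=-128, Q(3)=-378.
So the global minimum of E is P(-4) + Q(3) + 1 = -2560 − 378 + 1 = -2937, attained at (-4, 3).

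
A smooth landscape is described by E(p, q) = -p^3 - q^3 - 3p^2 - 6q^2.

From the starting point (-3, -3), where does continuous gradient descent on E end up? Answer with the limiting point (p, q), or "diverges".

E is separable, so gradient descent decouples: p follows -∂E/∂p, q follows -∂E/∂q.
∂E/∂p = -3p(p + 2); at p=-3 this is -9, so p increases.
∂E/∂q = -3q(q + 4); at q=-3 this is 9, so q decreases.
p converges to its nearest critical value -2 (a local min of the p-part); q converges to -4. The iterate converges to (-2, -4).

(-2, -4)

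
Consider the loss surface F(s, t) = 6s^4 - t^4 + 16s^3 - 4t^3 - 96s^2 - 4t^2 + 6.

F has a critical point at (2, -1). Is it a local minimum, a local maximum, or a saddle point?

The mixed partial ∂²F/∂s∂t is 0, so the Hessian at any point is diag(F_ss, F_tt) = diag(24(3s^2 + 4s - 8), -4(3t^2 + 6t + 2)).
At (2, -1): H = diag(288, 4).
Both eigenvalues are positive, so H is positive definite: a local minimum.

local minimum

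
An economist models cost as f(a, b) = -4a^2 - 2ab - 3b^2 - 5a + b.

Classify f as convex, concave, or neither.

f is quadratic, so its Hessian is the constant matrix H = [[-8, -2], [-2, -6]].
det(H) = 44, tr(H) = -14.
det(H) > 0 and tr(H) < 0, so H is negative definite everywhere: concave.

concave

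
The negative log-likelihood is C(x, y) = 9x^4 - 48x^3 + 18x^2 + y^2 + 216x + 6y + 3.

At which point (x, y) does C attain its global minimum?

C(x,y) separates as P(x) + Q(y) + 3, so its minimum is min P + min Q + 3.
P'(x) = 36(x - 3)(x - 2)(x + 1) vanishes at x ∈ {-1, 2, 3}; Q'(y) = 2y + 6 vanishes at y ∈ {-3}.
Local minima of P (where P''>0): P(-1)=-141, P(3)=243. Local minima of Q: Q(-3)=-9.
So the global minimum of C is P(-1) + Q(-3) + 3 = -141 − 9 + 3 = -147, attained at (-1, -3).

(-1, -3)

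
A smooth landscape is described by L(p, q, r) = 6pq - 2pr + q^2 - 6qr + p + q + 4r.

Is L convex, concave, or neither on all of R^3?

neither

L is quadratic, so its Hessian is the constant matrix H = [[0, 6, -2], [6, 2, -6], [-2, -6, 0]].
Leading principal minors: 0, -36, 136.
Neither pattern holds ⇒ H is indefinite ⇒ neither convex nor concave.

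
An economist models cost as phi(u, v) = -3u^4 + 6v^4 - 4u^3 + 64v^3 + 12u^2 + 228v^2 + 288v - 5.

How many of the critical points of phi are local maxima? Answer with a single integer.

2

phi separates as a function of u plus a function of v, so ∇phi=0 decouples.
∂phi/∂u = -12u(u - 1)(u + 2) = 0 at u ∈ {-2, 0, 1}; ∂phi/∂v = 24(v + 1)(v + 3)(v + 4) = 0 at v ∈ {-4, -3, -1}.
The Hessian is diagonal: diag(phi_uu, phi_vv). Second derivatives: phi_uu(-2)=-72, phi_uu(0)=24, phi_uu(1)=-36; phi_vv(-4)=72, phi_vv(-3)=-48, phi_vv(-1)=144.
Local maxima occur where both diagonal entries negative: (-2, -3), (1, -3). Count: 2.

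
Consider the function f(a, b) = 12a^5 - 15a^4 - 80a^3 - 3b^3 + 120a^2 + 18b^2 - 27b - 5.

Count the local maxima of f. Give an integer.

f separates as a function of a plus a function of b, so ∇f=0 decouples.
∂f/∂a = 60a(a - 2)(a - 1)(a + 2) = 0 at a ∈ {-2, 0, 1, 2}; ∂f/∂b = -9(b - 3)(b - 1) = 0 at b ∈ {1, 3}.
The Hessian is diagonal: diag(f_aa, f_bb). Second derivatives: f_aa(-2)=-1440, f_aa(0)=240, f_aa(1)=-180, f_aa(2)=480; f_bb(1)=18, f_bb(3)=-18.
Local maxima occur where both diagonal entries negative: (-2, 3), (1, 3). Count: 2.

2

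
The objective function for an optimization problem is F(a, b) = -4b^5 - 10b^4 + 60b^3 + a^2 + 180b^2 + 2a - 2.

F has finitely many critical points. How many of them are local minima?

F separates as a function of a plus a function of b, so ∇F=0 decouples.
∂F/∂a = 2(a + 1) = 0 at a ∈ {-1}; ∂F/∂b = -20b(b - 3)(b + 2)(b + 3) = 0 at b ∈ {-3, -2, 0, 3}.
The Hessian is diagonal: diag(F_aa, F_bb). Second derivatives: F_aa(-1)=2; F_bb(-3)=360, F_bb(-2)=-200, F_bb(0)=360, F_bb(3)=-1800.
Local minima occur where both diagonal entries positive: (-1, -3), (-1, 0). Count: 2.

2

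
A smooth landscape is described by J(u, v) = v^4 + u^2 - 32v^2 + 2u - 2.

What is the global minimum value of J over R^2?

J(u,v) separates as P(u) + Q(v) − 2, so its minimum is min P + min Q − 2.
P'(u) = 2u + 2 vanishes at u ∈ {-1}; Q'(v) = 4v(v - 4)(v + 4) vanishes at v ∈ {-4, 0, 4}.
Local minima of P (where P''>0): P(-1)=-1. Local minima of Q: Q(-4)=-256, Q(4)=-256.
So the global minimum of J is P(-1) + Q(-4) − 2 = -1 − 256 − 2 = -259, attained at (-1, -4).

-259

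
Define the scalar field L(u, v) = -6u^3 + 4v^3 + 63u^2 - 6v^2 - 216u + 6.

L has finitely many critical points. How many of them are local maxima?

1

L separates as a function of u plus a function of v, so ∇L=0 decouples.
∂L/∂u = -18(u - 4)(u - 3) = 0 at u ∈ {3, 4}; ∂L/∂v = 12v(v - 1) = 0 at v ∈ {0, 1}.
The Hessian is diagonal: diag(L_uu, L_vv). Second derivatives: L_uu(3)=18, L_uu(4)=-18; L_vv(0)=-12, L_vv(1)=12.
Local maxima occur where both diagonal entries negative: (4, 0). Count: 1.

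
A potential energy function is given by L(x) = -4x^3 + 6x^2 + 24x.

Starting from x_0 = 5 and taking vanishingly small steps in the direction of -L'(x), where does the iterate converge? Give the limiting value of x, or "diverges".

L'(x) = -12(x - 2)(x + 1), so L'(5) = -216.
Gradient descent moves in the -L' direction, i.e. x is increasing.
There is no critical point above x=5, and L' keeps the same sign, so the iterate runs off to +∞.

diverges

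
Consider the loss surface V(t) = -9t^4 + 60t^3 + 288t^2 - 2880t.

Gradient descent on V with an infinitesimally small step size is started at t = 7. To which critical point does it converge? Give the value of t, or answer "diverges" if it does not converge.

V'(t) = -36(t - 5)(t - 4)(t + 4), so V'(7) = -2376.
Gradient descent moves in the -V' direction, i.e. t is increasing.
There is no critical point above t=7, and V' keeps the same sign, so the iterate runs off to +∞.

diverges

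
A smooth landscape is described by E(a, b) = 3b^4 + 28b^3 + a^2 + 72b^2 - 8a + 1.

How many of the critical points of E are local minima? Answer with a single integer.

2

E separates as a function of a plus a function of b, so ∇E=0 decouples.
∂E/∂a = 2(a - 4) = 0 at a ∈ {4}; ∂E/∂b = 12b(b + 3)(b + 4) = 0 at b ∈ {-4, -3, 0}.
The Hessian is diagonal: diag(E_aa, E_bb). Second derivatives: E_aa(4)=2; E_bb(-4)=48, E_bb(-3)=-36, E_bb(0)=144.
Local minima occur where both diagonal entries positive: (4, -4), (4, 0). Count: 2.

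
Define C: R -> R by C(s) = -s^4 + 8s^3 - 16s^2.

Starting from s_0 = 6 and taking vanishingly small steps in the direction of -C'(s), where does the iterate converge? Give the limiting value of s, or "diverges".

diverges

C'(s) = -4s(s - 4)(s - 2), so C'(6) = -192.
Gradient descent moves in the -C' direction, i.e. s is increasing.
There is no critical point above s=6, and C' keeps the same sign, so the iterate runs off to +∞.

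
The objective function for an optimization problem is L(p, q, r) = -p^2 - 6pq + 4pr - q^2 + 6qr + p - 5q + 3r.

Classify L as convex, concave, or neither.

neither

L is quadratic, so its Hessian is the constant matrix H = [[-2, -6, 4], [-6, -2, 6], [4, 6, 0]].
Leading principal minors: -2, -32, -184.
Neither pattern holds ⇒ H is indefinite ⇒ neither convex nor concave.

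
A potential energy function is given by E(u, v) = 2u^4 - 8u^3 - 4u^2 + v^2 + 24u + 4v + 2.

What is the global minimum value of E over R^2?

-20

E(u,v) separates as P(u) + Q(v) + 2, so its minimum is min P + min Q + 2.
P'(u) = 8(u - 3)(u - 1)(u + 1) vanishes at u ∈ {-1, 1, 3}; Q'(v) = 2v + 4 vanishes at v ∈ {-2}.
Local minima of P (where P''>0): P(-1)=-18, P(3)=-18. Local minima of Q: Q(-2)=-4.
So the global minimum of E is P(-1) + Q(-2) + 2 = -18 − 4 + 2 = -20, attained at (-1, -2).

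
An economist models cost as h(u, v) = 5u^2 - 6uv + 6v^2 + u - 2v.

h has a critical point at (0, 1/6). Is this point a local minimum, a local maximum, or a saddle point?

The Hessian of h is constant: H = [[10, -6], [-6, 12]].
det(H) = 10·12 − (-6)² = 84.
det(H) > 0 and tr(H) = 22 > 0, so H is positive definite and the point is a local minimum.

local minimum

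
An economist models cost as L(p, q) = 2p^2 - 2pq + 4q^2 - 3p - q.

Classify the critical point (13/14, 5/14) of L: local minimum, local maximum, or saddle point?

local minimum

The Hessian of L is constant: H = [[4, -2], [-2, 8]].
det(H) = 4·8 − (-2)² = 28.
det(H) > 0 and tr(H) = 12 > 0, so H is positive definite and the point is a local minimum.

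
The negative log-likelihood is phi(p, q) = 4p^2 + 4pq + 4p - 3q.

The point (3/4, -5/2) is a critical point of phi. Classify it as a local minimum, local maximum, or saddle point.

saddle point

The Hessian of phi is constant: H = [[8, 4], [4, 0]].
det(H) = 8·0 − 4² = -16.
Since det(H) < 0, H is indefinite and the critical point is a saddle point.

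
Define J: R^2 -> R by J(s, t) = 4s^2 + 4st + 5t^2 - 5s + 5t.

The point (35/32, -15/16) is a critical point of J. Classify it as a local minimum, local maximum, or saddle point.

The Hessian of J is constant: H = [[8, 4], [4, 10]].
det(H) = 8·10 − 4² = 64.
det(H) > 0 and tr(H) = 18 > 0, so H is positive definite and the point is a local minimum.

local minimum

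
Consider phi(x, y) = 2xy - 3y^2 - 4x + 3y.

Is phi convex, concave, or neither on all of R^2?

phi is quadratic, so its Hessian is the constant matrix H = [[0, 2], [2, -6]].
det(H) = -4, tr(H) = -6.
det(H) < 0, so H is indefinite: neither convex nor concave.

neither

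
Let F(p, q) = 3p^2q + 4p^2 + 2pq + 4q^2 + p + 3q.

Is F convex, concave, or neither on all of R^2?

The term 3p^2q is cubic, so the Hessian is not constant.
∂²F/∂p² = 6q + 8, which takes both signs as q varies (negative for sufficiently negative q). A diagonal entry of the Hessian changing sign means the Hessian is neither positive- nor negative-semidefinite on all of R^2.

neither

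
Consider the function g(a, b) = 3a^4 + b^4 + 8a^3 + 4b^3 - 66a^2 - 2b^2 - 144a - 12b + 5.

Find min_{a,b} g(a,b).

-571

g(a,b) separates as P(a) + Q(b) + 5, so its minimum is min P + min Q + 5.
P'(a) = 12(a - 3)(a + 1)(a + 4) vanishes at a ∈ {-4, -1, 3}; Q'(b) = 4(b - 1)(b + 1)(b + 3) vanishes at b ∈ {-3, -1, 1}.
Local minima of P (where P''>0): P(-4)=-224, P(3)=-567. Local minima of Q: Q(-3)=-9, Q(1)=-9.
So the global minimum of g is P(3) + Q(-3) + 5 = -567 − 9 + 5 = -571, attained at (3, -3).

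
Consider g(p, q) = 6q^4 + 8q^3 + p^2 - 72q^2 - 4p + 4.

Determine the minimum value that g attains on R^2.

-378

g(p,q) separates as A(p) + B(q) + 4, so its minimum is min A + min B + 4.
A'(p) = 2p - 4 vanishes at p ∈ {2}; B'(q) = 24q(q - 2)(q + 3) vanishes at q ∈ {-3, 0, 2}.
Local minima of A (where A''>0): A(2)=-4. Local minima of B: B(-3)=-378, B(2)=-128.
So the global minimum of g is A(2) + B(-3) + 4 = -4 − 378 + 4 = -378, attained at (2, -3).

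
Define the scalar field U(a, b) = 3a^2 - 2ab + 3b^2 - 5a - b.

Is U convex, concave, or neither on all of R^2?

convex

U is quadratic, so its Hessian is the constant matrix H = [[6, -2], [-2, 6]].
det(H) = 32, tr(H) = 12.
det(H) > 0 and tr(H) > 0, so H is positive definite everywhere: convex.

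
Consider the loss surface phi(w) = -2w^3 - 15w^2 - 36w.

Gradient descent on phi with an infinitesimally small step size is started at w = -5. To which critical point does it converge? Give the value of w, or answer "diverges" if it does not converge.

phi'(w) = -6(w + 2)(w + 3), so phi'(-5) = -36.
Gradient descent moves in the -phi' direction, i.e. w is increasing.
The nearest critical point in that direction is w = -3, where phi'' = 6 > 0 (a local minimum). The iterate converges there.

-3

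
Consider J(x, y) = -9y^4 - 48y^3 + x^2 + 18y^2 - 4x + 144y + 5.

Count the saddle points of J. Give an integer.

2

J separates as a function of x plus a function of y, so ∇J=0 decouples.
∂J/∂x = 2(x - 2) = 0 at x ∈ {2}; ∂J/∂y = -36(y - 1)(y + 1)(y + 4) = 0 at y ∈ {-4, -1, 1}.
The Hessian is diagonal: diag(J_xx, J_yy). Second derivatives: J_xx(2)=2; J_yy(-4)=-540, J_yy(-1)=216, J_yy(1)=-360.
Saddle points occur where the two diagonal entries have opposite signs: (2, -4), (2, 1). Count: 2.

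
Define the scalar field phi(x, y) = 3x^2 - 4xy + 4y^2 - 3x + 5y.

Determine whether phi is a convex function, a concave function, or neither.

phi is quadratic, so its Hessian is the constant matrix H = [[6, -4], [-4, 8]].
det(H) = 32, tr(H) = 14.
det(H) > 0 and tr(H) > 0, so H is positive definite everywhere: convex.

convex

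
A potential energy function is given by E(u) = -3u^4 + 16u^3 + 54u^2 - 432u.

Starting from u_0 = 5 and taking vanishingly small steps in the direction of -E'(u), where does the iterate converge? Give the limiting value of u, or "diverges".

diverges

E'(u) = -12(u - 4)(u - 3)(u + 3), so E'(5) = -192.
Gradient descent moves in the -E' direction, i.e. u is increasing.
There is no critical point above u=5, and E' keeps the same sign, so the iterate runs off to +∞.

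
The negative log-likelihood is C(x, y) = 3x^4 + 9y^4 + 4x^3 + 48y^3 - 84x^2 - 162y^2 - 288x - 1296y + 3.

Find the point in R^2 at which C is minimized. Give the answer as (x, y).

C(x,y) separates as P(x) + Q(y) + 3, so its minimum is min P + min Q + 3.
P'(x) = 12(x - 4)(x + 2)(x + 3) vanishes at x ∈ {-3, -2, 4}; Q'(y) = 36(y - 3)(y + 3)(y + 4) vanishes at y ∈ {-4, -3, 3}.
Local minima of P (where P''>0): P(-3)=243, P(4)=-1472. Local minima of Q: Q(-4)=1824, Q(3)=-3321.
So the global minimum of C is P(4) + Q(3) + 3 = -1472 − 3321 + 3 = -4790, attained at (4, 3).

(4, 3)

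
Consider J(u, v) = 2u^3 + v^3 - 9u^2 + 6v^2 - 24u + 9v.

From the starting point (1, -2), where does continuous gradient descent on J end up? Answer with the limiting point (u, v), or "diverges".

(4, -1)

J is separable, so gradient descent decouples: u follows -∂J/∂u, v follows -∂J/∂v.
∂J/∂u = 6(u - 4)(u + 1); at u=1 this is -36, so u increases.
∂J/∂v = 3(v + 1)(v + 3); at v=-2 this is -3, so v increases.
u converges to its nearest critical value 4 (a local min of the u-part); v converges to -1. The iterate converges to (4, -1).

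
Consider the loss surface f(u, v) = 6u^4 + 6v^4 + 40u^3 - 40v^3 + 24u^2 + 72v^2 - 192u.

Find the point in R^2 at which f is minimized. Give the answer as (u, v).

f(u,v) separates as P(u) + Q(v), so its minimum is min P + min Q.
P'(u) = 24(u - 1)(u + 2)(u + 4) vanishes at u ∈ {-4, -2, 1}; Q'(v) = 24v(v - 3)(v - 2) vanishes at v ∈ {0, 2, 3}.
Local minima of P (where P''>0): P(-4)=128, P(1)=-122. Local minima of Q: Q(0)=0, Q(3)=54.
So the global minimum of f is P(1) + Q(0) = -122 + 0 = -122, attained at (1, 0).

(1, 0)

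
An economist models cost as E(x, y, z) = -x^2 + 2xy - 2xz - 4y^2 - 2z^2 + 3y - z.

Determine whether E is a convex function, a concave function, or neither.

E is quadratic, so its Hessian is the constant matrix H = [[-2, 2, -2], [2, -8, 0], [-2, 0, -4]].
Leading principal minors: -2, 12, -16.
Signs alternate −, +, − ⇒ H ≺ 0 ⇒ concave.

concave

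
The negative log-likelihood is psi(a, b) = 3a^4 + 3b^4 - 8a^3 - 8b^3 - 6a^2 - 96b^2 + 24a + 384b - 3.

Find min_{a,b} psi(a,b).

psi(a,b) separates as P(a) + Q(b) − 3, so its minimum is min P + min Q − 3.
P'(a) = 12(a - 2)(a - 1)(a + 1) vanishes at a ∈ {-1, 1, 2}; Q'(b) = 12(b - 4)(b - 2)(b + 4) vanishes at b ∈ {-4, 2, 4}.
Local minima of P (where P''>0): P(-1)=-19, P(2)=8. Local minima of Q: Q(-4)=-1792, Q(4)=256.
So the global minimum of psi is P(-1) + Q(-4) − 3 = -19 − 1792 − 3 = -1814, attained at (-1, -4).

-1814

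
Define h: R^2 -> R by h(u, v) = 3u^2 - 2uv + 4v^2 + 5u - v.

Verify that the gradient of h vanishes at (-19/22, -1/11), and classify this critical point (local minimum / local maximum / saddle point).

local minimum

∇h = (6u - 2v + 5, -2u + 8v - 1); substituting (-19/22, -1/11) gives ∇h = (0, 0), so (-19/22, -1/11) is indeed a critical point.
The Hessian of h is constant: H = [[6, -2], [-2, 8]].
det(H) = 6·8 − (-2)² = 44.
det(H) > 0 and tr(H) = 14 > 0, so H is positive definite and the point is a local minimum.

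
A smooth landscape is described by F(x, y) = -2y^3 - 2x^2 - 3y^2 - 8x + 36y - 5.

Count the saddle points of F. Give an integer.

F separates as a function of x plus a function of y, so ∇F=0 decouples.
∂F/∂x = -4(x + 2) = 0 at x ∈ {-2}; ∂F/∂y = -6(y - 2)(y + 3) = 0 at y ∈ {-3, 2}.
The Hessian is diagonal: diag(F_xx, F_yy). Second derivatives: F_xx(-2)=-4; F_yy(-3)=30, F_yy(2)=-30.
Saddle points occur where the two diagonal entries have opposite signs: (-2, -3). Count: 1.

1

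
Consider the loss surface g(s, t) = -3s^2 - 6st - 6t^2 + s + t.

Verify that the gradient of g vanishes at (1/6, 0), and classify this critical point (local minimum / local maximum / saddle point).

∇g = (-6s - 6t + 1, -6s - 12t + 1); substituting (1/6, 0) gives ∇g = (0, 0), so (1/6, 0) is indeed a critical point.
The Hessian of g is constant: H = [[-6, -6], [-6, -12]].
det(H) = (-6)·(-12) − (-6)² = 36.
det(H) > 0 and tr(H) = -18 < 0, so H is negative definite and the point is a local maximum.

local maximum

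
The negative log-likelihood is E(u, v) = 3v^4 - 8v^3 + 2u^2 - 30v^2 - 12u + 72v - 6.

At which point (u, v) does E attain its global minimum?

E(u,v) separates as P(u) + Q(v) − 6, so its minimum is min P + min Q − 6.
P'(u) = 4u - 12 vanishes at u ∈ {3}; Q'(v) = 12(v - 3)(v - 1)(v + 2) vanishes at v ∈ {-2, 1, 3}.
Local minima of P (where P''>0): P(3)=-18. Local minima of Q: Q(-2)=-152, Q(3)=-27.
So the global minimum of E is P(3) + Q(-2) − 6 = -18 − 152 − 6 = -176, attained at (3, -2).

(3, -2)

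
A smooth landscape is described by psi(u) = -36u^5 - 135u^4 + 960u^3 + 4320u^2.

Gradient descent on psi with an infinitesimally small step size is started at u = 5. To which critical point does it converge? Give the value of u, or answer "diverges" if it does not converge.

psi'(u) = -180u(u - 4)(u + 3)(u + 4), so psi'(5) = -64800.
Gradient descent moves in the -psi' direction, i.e. u is increasing.
There is no critical point above u=5, and psi' keeps the same sign, so the iterate runs off to +∞.

diverges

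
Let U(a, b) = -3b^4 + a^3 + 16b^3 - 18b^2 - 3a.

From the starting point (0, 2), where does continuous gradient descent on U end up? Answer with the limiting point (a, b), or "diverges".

U is separable, so gradient descent decouples: a follows -∂U/∂a, b follows -∂U/∂b.
∂U/∂a = 3(a - 1)(a + 1); at a=0 this is -3, so a increases.
∂U/∂b = -12b(b - 3)(b - 1); at b=2 this is 24, so b decreases.
a converges to its nearest critical value 1 (a local min of the a-part); b converges to 1. The iterate converges to (1, 1).

(1, 1)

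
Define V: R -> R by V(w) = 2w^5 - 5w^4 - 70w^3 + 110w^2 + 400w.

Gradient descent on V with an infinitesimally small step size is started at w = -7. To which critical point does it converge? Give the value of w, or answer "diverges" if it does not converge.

V'(w) = 10(w - 5)(w - 2)(w + 1)(w + 4), so V'(-7) = 19440.
Gradient descent moves in the -V' direction, i.e. w is decreasing.
There is no critical point below w=-7, and V' keeps the same sign, so the iterate runs off to −∞.

diverges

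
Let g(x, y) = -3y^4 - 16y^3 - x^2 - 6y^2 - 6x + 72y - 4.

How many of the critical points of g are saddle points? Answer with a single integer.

g separates as a function of x plus a function of y, so ∇g=0 decouples.
∂g/∂x = -2(x + 3) = 0 at x ∈ {-3}; ∂g/∂y = -12(y - 1)(y + 2)(y + 3) = 0 at y ∈ {-3, -2, 1}.
The Hessian is diagonal: diag(g_xx, g_yy). Second derivatives: g_xx(-3)=-2; g_yy(-3)=-48, g_yy(-2)=36, g_yy(1)=-144.
Saddle points occur where the two diagonal entries have opposite signs: (-3, -2). Count: 1.

1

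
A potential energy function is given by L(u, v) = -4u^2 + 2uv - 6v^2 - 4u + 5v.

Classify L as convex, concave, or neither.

concave

L is quadratic, so its Hessian is the constant matrix H = [[-8, 2], [2, -12]].
det(H) = 92, tr(H) = -20.
det(H) > 0 and tr(H) < 0, so H is negative definite everywhere: concave.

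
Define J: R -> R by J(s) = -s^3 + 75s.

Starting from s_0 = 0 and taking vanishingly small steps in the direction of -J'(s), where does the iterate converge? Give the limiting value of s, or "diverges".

J'(s) = -3(s - 5)(s + 5), so J'(0) = 75.
Gradient descent moves in the -J' direction, i.e. s is decreasing.
The nearest critical point in that direction is s = -5, where J'' = 30 > 0 (a local minimum). The iterate converges there.

-5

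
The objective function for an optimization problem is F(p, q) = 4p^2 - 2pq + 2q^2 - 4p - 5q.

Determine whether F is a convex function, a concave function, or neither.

convex

F is quadratic, so its Hessian is the constant matrix H = [[8, -2], [-2, 4]].
det(H) = 28, tr(H) = 12.
det(H) > 0 and tr(H) > 0, so H is positive definite everywhere: convex.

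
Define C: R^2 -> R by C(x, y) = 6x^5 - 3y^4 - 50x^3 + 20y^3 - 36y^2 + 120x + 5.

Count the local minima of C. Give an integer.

2

C separates as a function of x plus a function of y, so ∇C=0 decouples.
∂C/∂x = 30(x - 2)(x - 1)(x + 1)(x + 2) = 0 at x ∈ {-2, -1, 1, 2}; ∂C/∂y = -12y(y - 3)(y - 2) = 0 at y ∈ {0, 2, 3}.
The Hessian is diagonal: diag(C_xx, C_yy). Second derivatives: C_xx(-2)=-360, C_xx(-1)=180, C_xx(1)=-180, C_xx(2)=360; C_yy(0)=-72, C_yy(2)=24, C_yy(3)=-36.
Local minima occur where both diagonal entries positive: (-1, 2), (2, 2). Count: 2.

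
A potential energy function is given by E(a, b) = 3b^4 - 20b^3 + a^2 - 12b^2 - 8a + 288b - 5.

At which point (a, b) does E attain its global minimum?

(4, -2)

E(a,b) separates as P(a) + Q(b) − 5, so its minimum is min P + min Q − 5.
P'(a) = 2a - 8 vanishes at a ∈ {4}; Q'(b) = 12(b - 4)(b - 3)(b + 2) vanishes at b ∈ {-2, 3, 4}.
Local minima of P (where P''>0): P(4)=-16. Local minima of Q: Q(-2)=-416, Q(4)=448.
So the global minimum of E is P(4) + Q(-2) − 5 = -16 − 416 − 5 = -437, attained at (4, -2).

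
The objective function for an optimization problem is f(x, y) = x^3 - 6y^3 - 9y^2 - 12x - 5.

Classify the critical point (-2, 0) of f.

local maximum

The mixed partial ∂²f/∂x∂y is 0, so the Hessian at any point is diag(f_xx, f_yy) = diag(6x, -18(2y + 1)).
At (-2, 0): H = diag(-12, -18).
Both eigenvalues are negative, so H is negative definite: a local maximum.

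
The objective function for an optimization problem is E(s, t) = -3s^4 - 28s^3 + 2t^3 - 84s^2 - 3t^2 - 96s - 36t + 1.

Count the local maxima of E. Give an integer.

E separates as a function of s plus a function of t, so ∇E=0 decouples.
∂E/∂s = -12(s + 1)(s + 2)(s + 4) = 0 at s ∈ {-4, -2, -1}; ∂E/∂t = 6(t - 3)(t + 2) = 0 at t ∈ {-2, 3}.
The Hessian is diagonal: diag(E_ss, E_tt). Second derivatives: E_ss(-4)=-72, E_ss(-2)=24, E_ss(-1)=-36; E_tt(-2)=-30, E_tt(3)=30.
Local maxima occur where both diagonal entries negative: (-4, -2), (-1, -2). Count: 2.

2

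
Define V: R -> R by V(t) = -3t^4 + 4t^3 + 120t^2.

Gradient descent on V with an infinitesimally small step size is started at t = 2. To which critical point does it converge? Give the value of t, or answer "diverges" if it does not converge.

V'(t) = -12t(t - 5)(t + 4), so V'(2) = 432.
Gradient descent moves in the -V' direction, i.e. t is decreasing.
The nearest critical point in that direction is t = 0, where V'' = 240 > 0 (a local minimum). The iterate converges there.

0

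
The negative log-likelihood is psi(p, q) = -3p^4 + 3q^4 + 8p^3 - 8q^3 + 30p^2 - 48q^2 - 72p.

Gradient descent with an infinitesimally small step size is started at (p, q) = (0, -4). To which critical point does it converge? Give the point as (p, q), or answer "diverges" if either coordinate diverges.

psi is separable, so gradient descent decouples: p follows -∂psi/∂p, q follows -∂psi/∂q.
∂psi/∂p = -12(p - 3)(p - 1)(p + 2); at p=0 this is -72, so p increases.
∂psi/∂q = 12q(q - 4)(q + 2); at q=-4 this is -768, so q increases.
p converges to its nearest critical value 1 (a local min of the p-part); q converges to -2. The iterate converges to (1, -2).

(1, -2)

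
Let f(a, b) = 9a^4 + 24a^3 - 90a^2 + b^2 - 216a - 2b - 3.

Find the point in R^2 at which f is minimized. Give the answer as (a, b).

f(a,b) separates as P(a) + Q(b) − 3, so its minimum is min P + min Q − 3.
P'(a) = 36(a - 2)(a + 1)(a + 3) vanishes at a ∈ {-3, -1, 2}; Q'(b) = 2b - 2 vanishes at b ∈ {1}.
Local minima of P (where P''>0): P(-3)=-81, P(2)=-456. Local minima of Q: Q(1)=-1.
So the global minimum of f is P(2) + Q(1) − 3 = -456 − 1 − 3 = -460, attained at (2, 1).

(2, 1)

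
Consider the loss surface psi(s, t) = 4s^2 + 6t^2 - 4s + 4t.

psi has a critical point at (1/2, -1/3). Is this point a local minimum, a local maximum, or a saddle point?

local minimum

The Hessian of psi is constant: H = [[8, 0], [0, 12]].
det(H) = 8·12 − 0² = 96.
det(H) > 0 and tr(H) = 20 > 0, so H is positive definite and the point is a local minimum.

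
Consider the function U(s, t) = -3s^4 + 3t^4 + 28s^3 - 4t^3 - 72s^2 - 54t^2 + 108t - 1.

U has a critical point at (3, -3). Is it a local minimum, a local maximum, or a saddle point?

local minimum

The mixed partial ∂²U/∂s∂t is 0, so the Hessian at any point is diag(U_ss, U_tt) = diag(12(-3s^2 + 14s - 12), 12(3t^2 - 2t - 9)).
At (3, -3): H = diag(36, 288).
Both eigenvalues are positive, so H is positive definite: a local minimum.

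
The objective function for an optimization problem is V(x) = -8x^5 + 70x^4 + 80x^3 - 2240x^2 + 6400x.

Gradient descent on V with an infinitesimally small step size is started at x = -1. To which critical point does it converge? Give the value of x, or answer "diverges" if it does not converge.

V'(x) = -40(x - 5)(x - 4)(x - 2)(x + 4), so V'(-1) = 10800.
Gradient descent moves in the -V' direction, i.e. x is decreasing.
The nearest critical point in that direction is x = -4, where V'' = 17280 > 0 (a local minimum). The iterate converges there.

-4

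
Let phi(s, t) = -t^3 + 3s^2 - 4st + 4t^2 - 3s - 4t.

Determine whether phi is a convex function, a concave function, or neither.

The term -t^3 is cubic, so the Hessian is not constant.
∂²phi/∂t² = -6t + 8, which takes both signs as t varies (negative for sufficiently large t). A diagonal entry of the Hessian changing sign means the Hessian is neither positive- nor negative-semidefinite on all of R^2.

neither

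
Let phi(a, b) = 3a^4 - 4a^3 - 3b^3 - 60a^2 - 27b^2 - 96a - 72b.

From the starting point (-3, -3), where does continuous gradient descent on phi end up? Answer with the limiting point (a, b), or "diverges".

phi is separable, so gradient descent decouples: a follows -∂phi/∂a, b follows -∂phi/∂b.
∂phi/∂a = 12(a - 4)(a + 1)(a + 2); at a=-3 this is -168, so a increases.
∂phi/∂b = -9(b + 2)(b + 4); at b=-3 this is 9, so b decreases.
a converges to its nearest critical value -2 (a local min of the a-part); b converges to -4. The iterate converges to (-2, -4).

(-2, -4)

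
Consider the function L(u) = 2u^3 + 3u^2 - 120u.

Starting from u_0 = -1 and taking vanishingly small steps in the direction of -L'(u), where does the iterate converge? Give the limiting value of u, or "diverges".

L'(u) = 6(u - 4)(u + 5), so L'(-1) = -120.
Gradient descent moves in the -L' direction, i.e. u is increasing.
The nearest critical point in that direction is u = 4, where L'' = 54 > 0 (a local minimum). The iterate converges there.

4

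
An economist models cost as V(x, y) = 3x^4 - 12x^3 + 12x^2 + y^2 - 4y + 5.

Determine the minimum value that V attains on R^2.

V(x,y) separates as P(x) + Q(y) + 5, so its minimum is min P + min Q + 5.
P'(x) = 12x(x - 2)(x - 1) vanishes at x ∈ {0, 1, 2}; Q'(y) = 2y - 4 vanishes at y ∈ {2}.
Local minima of P (where P''>0): P(0)=0, P(2)=0. Local minima of Q: Q(2)=-4.
So the global minimum of V is P(0) + Q(2) + 5 = 0 − 4 + 5 = 1, attained at (0, 2).

1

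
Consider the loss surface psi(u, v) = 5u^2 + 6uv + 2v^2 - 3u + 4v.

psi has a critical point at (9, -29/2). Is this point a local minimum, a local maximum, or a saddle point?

local minimum

The Hessian of psi is constant: H = [[10, 6], [6, 4]].
det(H) = 10·4 − 6² = 4.
det(H) > 0 and tr(H) = 14 > 0, so H is positive definite and the point is a local minimum.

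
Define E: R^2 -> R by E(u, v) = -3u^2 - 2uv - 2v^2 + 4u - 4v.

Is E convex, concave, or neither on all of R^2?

E is quadratic, so its Hessian is the constant matrix H = [[-6, -2], [-2, -4]].
det(H) = 20, tr(H) = -10.
det(H) > 0 and tr(H) < 0, so H is negative definite everywhere: concave.

concave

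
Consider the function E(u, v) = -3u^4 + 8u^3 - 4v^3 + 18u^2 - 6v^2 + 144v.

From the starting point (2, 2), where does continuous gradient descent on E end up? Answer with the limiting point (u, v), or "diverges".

(0, -4)

E is separable, so gradient descent decouples: u follows -∂E/∂u, v follows -∂E/∂v.
∂E/∂u = -12u(u - 3)(u + 1); at u=2 this is 72, so u decreases.
∂E/∂v = -12(v - 3)(v + 4); at v=2 this is 72, so v decreases.
u converges to its nearest critical value 0 (a local min of the u-part); v converges to -4. The iterate converges to (0, -4).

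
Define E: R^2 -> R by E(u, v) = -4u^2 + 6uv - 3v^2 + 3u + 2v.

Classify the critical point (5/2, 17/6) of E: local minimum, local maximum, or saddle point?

local maximum

The Hessian of E is constant: H = [[-8, 6], [6, -6]].
det(H) = (-8)·(-6) − 6² = 12.
det(H) > 0 and tr(H) = -14 < 0, so H is negative definite and the point is a local maximum.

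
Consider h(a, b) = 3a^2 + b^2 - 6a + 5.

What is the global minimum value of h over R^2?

h(a,b) separates as P(a) + Q(b) + 5, so its minimum is min P + min Q + 5.
P'(a) = 6a - 6 vanishes at a ∈ {1}; Q'(b) = 2b vanishes at b ∈ {0}.
Local minima of P (where P''>0): P(1)=-3. Local minima of Q: Q(0)=0.
So the global minimum of h is P(1) + Q(0) + 5 = -3 + 0 + 5 = 2, attained at (1, 0).

2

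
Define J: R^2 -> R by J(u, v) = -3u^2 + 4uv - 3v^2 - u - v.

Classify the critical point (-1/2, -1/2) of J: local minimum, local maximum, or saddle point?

The Hessian of J is constant: H = [[-6, 4], [4, -6]].
det(H) = (-6)·(-6) − 4² = 20.
det(H) > 0 and tr(H) = -12 < 0, so H is negative definite and the point is a local maximum.

local maximum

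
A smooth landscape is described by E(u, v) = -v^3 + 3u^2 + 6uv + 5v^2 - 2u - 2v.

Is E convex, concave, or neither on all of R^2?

neither

The term -v^3 is cubic, so the Hessian is not constant.
∂²E/∂v² = -6v + 10, which takes both signs as v varies (negative for sufficiently large v). A diagonal entry of the Hessian changing sign means the Hessian is neither positive- nor negative-semidefinite on all of R^2.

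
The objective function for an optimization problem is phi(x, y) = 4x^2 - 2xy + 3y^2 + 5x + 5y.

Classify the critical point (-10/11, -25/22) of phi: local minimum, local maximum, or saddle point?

The Hessian of phi is constant: H = [[8, -2], [-2, 6]].
det(H) = 8·6 − (-2)² = 44.
det(H) > 0 and tr(H) = 14 > 0, so H is positive definite and the point is a local minimum.

local minimum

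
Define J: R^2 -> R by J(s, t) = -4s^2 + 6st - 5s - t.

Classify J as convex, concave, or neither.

neither

J is quadratic, so its Hessian is the constant matrix H = [[-8, 6], [6, 0]].
det(H) = -36, tr(H) = -8.
det(H) < 0, so H is indefinite: neither convex nor concave.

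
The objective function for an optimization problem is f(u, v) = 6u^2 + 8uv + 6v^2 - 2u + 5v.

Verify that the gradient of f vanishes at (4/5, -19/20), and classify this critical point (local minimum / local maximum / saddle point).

local minimum

∇f = (12u + 8v - 2, 8u + 12v + 5); substituting (4/5, -19/20) gives ∇f = (0, 0), so (4/5, -19/20) is indeed a critical point.
The Hessian of f is constant: H = [[12, 8], [8, 12]].
det(H) = 12·12 − 8² = 80.
det(H) > 0 and tr(H) = 24 > 0, so H is positive definite and the point is a local minimum.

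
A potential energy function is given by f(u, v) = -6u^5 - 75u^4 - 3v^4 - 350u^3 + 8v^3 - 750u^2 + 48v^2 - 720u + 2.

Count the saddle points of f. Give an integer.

f separates as a function of u plus a function of v, so ∇f=0 decouples.
∂f/∂u = -30(u + 1)(u + 2)(u + 3)(u + 4) = 0 at u ∈ {-4, -3, -2, -1}; ∂f/∂v = -12v(v - 4)(v + 2) = 0 at v ∈ {-2, 0, 4}.
The Hessian is diagonal: diag(f_uu, f_vv). Second derivatives: f_uu(-4)=180, f_uu(-3)=-60, f_uu(-2)=60, f_uu(-1)=-180; f_vv(-2)=-144, f_vv(0)=96, f_vv(4)=-288.
Saddle points occur where the two diagonal entries have opposite signs: (-4, -2), (-4, 4), (-3, 0), (-2, -2), (-2, 4), (-1, 0). Count: 6.

6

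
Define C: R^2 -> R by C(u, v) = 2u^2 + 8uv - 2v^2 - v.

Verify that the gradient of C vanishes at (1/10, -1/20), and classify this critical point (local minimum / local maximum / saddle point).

saddle point

∇C = (4u + 8v, 8u - 4v - 1); substituting (1/10, -1/20) gives ∇C = (0, 0), so (1/10, -1/20) is indeed a critical point.
The Hessian of C is constant: H = [[4, 8], [8, -4]].
det(H) = 4·(-4) − 8² = -80.
Since det(H) < 0, H is indefinite and the critical point is a saddle point.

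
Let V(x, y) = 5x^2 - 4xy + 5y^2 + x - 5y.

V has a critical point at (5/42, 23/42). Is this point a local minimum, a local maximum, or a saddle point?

The Hessian of V is constant: H = [[10, -4], [-4, 10]].
det(H) = 10·10 − (-4)² = 84.
det(H) > 0 and tr(H) = 20 > 0, so H is positive definite and the point is a local minimum.

local minimum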